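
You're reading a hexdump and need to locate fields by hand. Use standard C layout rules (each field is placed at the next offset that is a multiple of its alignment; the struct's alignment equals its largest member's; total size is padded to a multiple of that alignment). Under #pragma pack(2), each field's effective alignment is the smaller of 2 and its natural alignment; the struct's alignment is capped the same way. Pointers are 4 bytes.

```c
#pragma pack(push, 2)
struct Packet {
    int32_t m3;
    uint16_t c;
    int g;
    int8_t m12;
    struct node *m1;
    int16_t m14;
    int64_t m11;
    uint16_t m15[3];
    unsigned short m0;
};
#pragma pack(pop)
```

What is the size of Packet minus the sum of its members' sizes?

@0: m3 [4B, align 2] → 4
@4: c [2B, align 2] → 6
@6: g [4B, align 2] → 10
@10: m12 [1B, align 1] → 11
+1 pad (align 2)
@12: m1 [4B, align 2] → 16
@16: m14 [2B, align 2] → 18
@18: m11 [8B, align 2] → 26
@26: m15 [6B, align 2] → 32
@32: m0 [2B, align 2] → 34
size 34, align 2
data bytes 33, size 34 → padding 1

1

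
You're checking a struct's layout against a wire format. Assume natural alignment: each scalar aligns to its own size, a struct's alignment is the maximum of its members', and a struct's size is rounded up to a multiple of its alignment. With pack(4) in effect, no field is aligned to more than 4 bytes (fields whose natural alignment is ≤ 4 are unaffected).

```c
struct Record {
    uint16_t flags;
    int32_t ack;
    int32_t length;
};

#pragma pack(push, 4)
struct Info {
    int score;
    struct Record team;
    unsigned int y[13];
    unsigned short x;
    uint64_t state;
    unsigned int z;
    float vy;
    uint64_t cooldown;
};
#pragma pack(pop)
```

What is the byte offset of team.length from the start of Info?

12

Record: 0..2  flags  (2B, 2-aligned); 2..4  -- padding (2B); 4..8  ack  (4B, 4-aligned); 8..12  length  (4B, 4-aligned); sizeof = 12, alignof = 4
0..4  score  (4B, 4-aligned)
4..16  team  (12B, 4-aligned)
within Record: length at 8
4 + 8 = 12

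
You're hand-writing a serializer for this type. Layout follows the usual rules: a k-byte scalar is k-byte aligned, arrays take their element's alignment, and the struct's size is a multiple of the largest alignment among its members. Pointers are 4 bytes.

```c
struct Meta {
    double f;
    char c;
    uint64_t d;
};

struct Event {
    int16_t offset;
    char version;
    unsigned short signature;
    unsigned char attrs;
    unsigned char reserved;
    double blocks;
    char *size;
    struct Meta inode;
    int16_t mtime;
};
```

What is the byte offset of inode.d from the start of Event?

Meta: 0..8  f  (8B, 8-aligned); 8..9  c  (1B, 1-aligned); 9..16  -- padding (7B); 16..24  d  (8B, 8-aligned); sizeof = 24, alignof = 8
0..2  offset  (2B, 2-aligned)
2..3  version  (1B, 1-aligned)
3..4  -- padding (1B)
4..6  signature  (2B, 2-aligned)
6..7  attrs  (1B, 1-aligned)
7..8  reserved  (1B, 1-aligned)
8..16  blocks  (8B, 8-aligned)
16..20  size  (4B, 4-aligned)
20..24  -- padding (4B)
24..48  inode  (24B, 8-aligned)
within Meta: d at 16
24 + 16 = 40

40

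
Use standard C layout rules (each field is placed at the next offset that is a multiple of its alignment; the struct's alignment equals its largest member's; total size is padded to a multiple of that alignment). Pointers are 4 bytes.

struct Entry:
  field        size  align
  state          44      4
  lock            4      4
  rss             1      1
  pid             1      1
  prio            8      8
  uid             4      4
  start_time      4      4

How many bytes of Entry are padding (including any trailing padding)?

@0: state [44B, align 4] → 44
@44: lock [4B, align 4] → 48
@48: rss [1B, align 1] → 49
@49: pid [1B, align 1] → 50
+6 pad (align 8)
@56: prio [8B, align 8] → 64
@64: uid [4B, align 4] → 68
@68: start_time [4B, align 4] → 72
size 72, align 8
data bytes 66, size 72 → padding 6

6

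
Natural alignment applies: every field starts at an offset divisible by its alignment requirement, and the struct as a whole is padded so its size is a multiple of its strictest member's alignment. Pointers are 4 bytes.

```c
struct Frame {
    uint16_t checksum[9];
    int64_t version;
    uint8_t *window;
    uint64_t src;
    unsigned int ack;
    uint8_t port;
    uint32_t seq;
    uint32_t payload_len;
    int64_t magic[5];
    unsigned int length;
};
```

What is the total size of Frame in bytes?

112

0..18  checksum  (18B, 2-aligned)
18..24  -- padding (6B)
24..32  version  (8B, 8-aligned)
32..36  window  (4B, 4-aligned)
36..40  -- padding (4B)
40..48  src  (8B, 8-aligned)
48..52  ack  (4B, 4-aligned)
52..53  port  (1B, 1-aligned)
53..56  -- padding (3B)
56..60  seq  (4B, 4-aligned)
60..64  payload_len  (4B, 4-aligned)
64..104  magic  (40B, 8-aligned)
104..108  length  (4B, 4-aligned)
108..112  -- tail padding (4B)
sizeof = 112, alignof = 8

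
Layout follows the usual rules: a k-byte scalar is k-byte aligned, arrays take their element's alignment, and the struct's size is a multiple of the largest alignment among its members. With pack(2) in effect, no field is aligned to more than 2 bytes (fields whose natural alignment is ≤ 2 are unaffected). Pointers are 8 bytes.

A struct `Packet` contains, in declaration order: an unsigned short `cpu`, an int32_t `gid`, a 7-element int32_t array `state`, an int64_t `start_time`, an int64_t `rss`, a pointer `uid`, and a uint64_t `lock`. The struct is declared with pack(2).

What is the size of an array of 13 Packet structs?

858

0..2  cpu  (2B, 2-aligned)
2..6  gid  (4B, 2-aligned)
6..34  state  (28B, 2-aligned)
34..42  start_time  (8B, 2-aligned)
42..50  rss  (8B, 2-aligned)
50..58  uid  (8B, 2-aligned)
58..66  lock  (8B, 2-aligned)
sizeof = 66, alignof = 2
array of 13: 13 × 66 = 858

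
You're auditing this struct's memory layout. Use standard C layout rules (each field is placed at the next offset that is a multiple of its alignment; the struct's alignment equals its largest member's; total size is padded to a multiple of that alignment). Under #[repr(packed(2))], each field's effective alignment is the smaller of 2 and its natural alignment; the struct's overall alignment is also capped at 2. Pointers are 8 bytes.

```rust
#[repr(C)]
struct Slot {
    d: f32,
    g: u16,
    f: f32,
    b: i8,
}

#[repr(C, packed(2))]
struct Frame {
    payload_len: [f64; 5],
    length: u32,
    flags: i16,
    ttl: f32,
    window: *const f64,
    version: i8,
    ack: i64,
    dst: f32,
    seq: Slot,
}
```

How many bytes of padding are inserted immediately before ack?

Slot: 0..4  d  (4B, 4-aligned); 4..6  g  (2B, 2-aligned); 6..8  -- padding (2B); 8..12  f  (4B, 4-aligned); 12..13  b  (1B, 1-aligned); 13..16  -- tail padding (3B); sizeof = 16, alignof = 4
0..40  payload_len  (40B, 2-aligned)
40..44  length  (4B, 2-aligned)
44..46  flags  (2B, 2-aligned)
46..50  ttl  (4B, 2-aligned)
50..58  window  (8B, 2-aligned)
58..59  version  (1B, 1-aligned)
59..60  -- padding (1B)
60..68  ack  (8B, 2-aligned)

1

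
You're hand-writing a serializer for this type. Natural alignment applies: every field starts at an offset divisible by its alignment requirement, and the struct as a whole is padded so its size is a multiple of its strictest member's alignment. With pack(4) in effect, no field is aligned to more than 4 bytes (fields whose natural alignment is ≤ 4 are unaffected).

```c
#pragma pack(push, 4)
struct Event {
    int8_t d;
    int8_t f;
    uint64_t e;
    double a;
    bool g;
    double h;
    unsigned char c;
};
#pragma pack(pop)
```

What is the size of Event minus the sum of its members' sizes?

8

0..1  d  (1B, 1-aligned)
1..2  f  (1B, 1-aligned)
2..4  -- padding (2B)
4..12  e  (8B, 4-aligned)
12..20  a  (8B, 4-aligned)
20..21  g  (1B, 1-aligned)
21..24  -- padding (3B)
24..32  h  (8B, 4-aligned)
32..33  c  (1B, 1-aligned)
33..36  -- tail padding (3B)
sizeof = 36, alignof = 4
data bytes 28, size 36 → padding 8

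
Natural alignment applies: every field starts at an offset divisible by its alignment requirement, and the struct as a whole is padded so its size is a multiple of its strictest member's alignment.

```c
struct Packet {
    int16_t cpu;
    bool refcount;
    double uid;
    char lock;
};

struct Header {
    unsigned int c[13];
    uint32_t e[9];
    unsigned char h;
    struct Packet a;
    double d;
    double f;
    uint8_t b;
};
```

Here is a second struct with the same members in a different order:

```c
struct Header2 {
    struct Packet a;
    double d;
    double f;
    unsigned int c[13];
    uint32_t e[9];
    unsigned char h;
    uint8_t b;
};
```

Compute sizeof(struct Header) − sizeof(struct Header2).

Packet: cpu at 0 (size 2, align 2) → ends 2; refcount at 2 (size 1, align 1) → ends 3; pad 5 to align 8 for uid; uid at 8 (size 8, align 8) → ends 16; lock at 16 (size 1, align 1) → ends 17; tail pad 7 to reach multiple of 8; total 24 bytes, alignment 8
c at 0 (size 52, align 4) → ends 52
e at 52 (size 36, align 4) → ends 88
h at 88 (size 1, align 1) → ends 89
pad 7 to align 8 for a
a at 96 (size 24, align 8) → ends 120
d at 120 (size 8, align 8) → ends 128
f at 128 (size 8, align 8) → ends 136
b at 136 (size 1, align 1) → ends 137
tail pad 7 to reach multiple of 8
total 144 bytes, alignment 8
— Header2 —
a at 0 (size 24, align 8) → ends 24
d at 24 (size 8, align 8) → ends 32
f at 32 (size 8, align 8) → ends 40
c at 40 (size 52, align 4) → ends 92
e at 92 (size 36, align 4) → ends 128
h at 128 (size 1, align 1) → ends 129
b at 129 (size 1, align 1) → ends 130
tail pad 6 to reach multiple of 8
total 136 bytes, alignment 8
144 − 136 = 8

8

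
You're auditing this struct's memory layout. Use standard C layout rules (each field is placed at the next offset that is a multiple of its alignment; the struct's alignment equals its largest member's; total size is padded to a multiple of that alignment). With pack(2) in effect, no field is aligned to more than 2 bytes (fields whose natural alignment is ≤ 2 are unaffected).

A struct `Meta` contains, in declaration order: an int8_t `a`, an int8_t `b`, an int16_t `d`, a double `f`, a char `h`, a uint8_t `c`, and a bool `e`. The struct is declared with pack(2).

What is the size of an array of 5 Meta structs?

80

a at 0 (size 1, align 1) → ends 1
b at 1 (size 1, align 1) → ends 2
d at 2 (size 2, align 2) → ends 4
f at 4 (size 8, align 2) → ends 12
h at 12 (size 1, align 1) → ends 13
c at 13 (size 1, align 1) → ends 14
e at 14 (size 1, align 1) → ends 15
tail pad 1 to reach multiple of 2
total 16 bytes, alignment 2
array of 5: 5 × 16 = 80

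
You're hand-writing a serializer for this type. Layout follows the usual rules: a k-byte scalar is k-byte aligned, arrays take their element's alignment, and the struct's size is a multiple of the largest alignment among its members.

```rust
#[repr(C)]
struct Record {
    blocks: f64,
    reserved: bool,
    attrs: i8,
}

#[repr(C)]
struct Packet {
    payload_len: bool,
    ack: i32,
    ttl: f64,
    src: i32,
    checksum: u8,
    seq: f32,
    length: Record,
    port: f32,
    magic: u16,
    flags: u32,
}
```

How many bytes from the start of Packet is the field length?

Record: 0..8  blocks  (8B, 8-aligned); 8..9  reserved  (1B, 1-aligned); 9..10  attrs  (1B, 1-aligned); 10..16  -- tail padding (6B); sizeof = 16, alignof = 8
0..1  payload_len  (1B, 1-aligned)
1..4  -- padding (3B)
4..8  ack  (4B, 4-aligned)
8..16  ttl  (8B, 8-aligned)
16..20  src  (4B, 4-aligned)
20..21  checksum  (1B, 1-aligned)
21..24  -- padding (3B)
24..28  seq  (4B, 4-aligned)
28..32  -- padding (4B)
32..48  length  (16B, 8-aligned)

32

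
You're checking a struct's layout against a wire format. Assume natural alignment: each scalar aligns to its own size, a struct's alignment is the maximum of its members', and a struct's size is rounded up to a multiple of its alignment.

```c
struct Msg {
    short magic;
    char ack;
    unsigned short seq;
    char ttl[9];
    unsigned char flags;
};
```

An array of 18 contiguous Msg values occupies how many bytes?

magic at 0 (size 2, align 2) → ends 2
ack at 2 (size 1, align 1) → ends 3
pad 1 to align 2 for seq
seq at 4 (size 2, align 2) → ends 6
ttl at 6 (size 9, align 1) → ends 15
flags at 15 (size 1, align 1) → ends 16
total 16 bytes, alignment 2
array of 18: 18 × 16 = 288

288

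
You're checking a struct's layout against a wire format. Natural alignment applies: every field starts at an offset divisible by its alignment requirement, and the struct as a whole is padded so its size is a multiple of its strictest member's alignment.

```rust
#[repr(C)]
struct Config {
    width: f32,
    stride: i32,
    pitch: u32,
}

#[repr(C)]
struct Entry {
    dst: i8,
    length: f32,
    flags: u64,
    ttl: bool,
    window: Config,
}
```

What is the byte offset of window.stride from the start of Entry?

24

Config: 0..4  width  (4B, 4-aligned); 4..8  stride  (4B, 4-aligned); 8..12  pitch  (4B, 4-aligned); sizeof = 12, alignof = 4
0..1  dst  (1B, 1-aligned)
1..4  -- padding (3B)
4..8  length  (4B, 4-aligned)
8..16  flags  (8B, 8-aligned)
16..17  ttl  (1B, 1-aligned)
17..20  -- padding (3B)
20..32  window  (12B, 4-aligned)
within Config: stride at 4
20 + 4 = 24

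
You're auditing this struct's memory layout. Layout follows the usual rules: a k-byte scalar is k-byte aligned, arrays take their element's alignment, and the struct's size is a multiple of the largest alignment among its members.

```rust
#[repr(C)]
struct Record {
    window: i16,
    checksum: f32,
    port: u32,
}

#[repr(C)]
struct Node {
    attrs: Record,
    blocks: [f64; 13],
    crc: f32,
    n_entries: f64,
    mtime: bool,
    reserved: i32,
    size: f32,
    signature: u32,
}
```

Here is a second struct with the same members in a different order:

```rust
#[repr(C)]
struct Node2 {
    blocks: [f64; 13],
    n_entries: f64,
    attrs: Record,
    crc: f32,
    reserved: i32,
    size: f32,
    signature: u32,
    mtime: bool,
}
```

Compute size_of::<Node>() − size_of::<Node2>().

Record: 0..2  window  (2B, 2-aligned); 2..4  -- padding (2B); 4..8  checksum  (4B, 4-aligned); 8..12  port  (4B, 4-aligned); sizeof = 12, alignof = 4
0..12  attrs  (12B, 4-aligned)
12..16  -- padding (4B)
16..120  blocks  (104B, 8-aligned)
120..124  crc  (4B, 4-aligned)
124..128  -- padding (4B)
128..136  n_entries  (8B, 8-aligned)
136..137  mtime  (1B, 1-aligned)
137..140  -- padding (3B)
140..144  reserved  (4B, 4-aligned)
144..148  size  (4B, 4-aligned)
148..152  signature  (4B, 4-aligned)
sizeof = 152, alignof = 8
— Node2 —
0..104  blocks  (104B, 8-aligned)
104..112  n_entries  (8B, 8-aligned)
112..124  attrs  (12B, 4-aligned)
124..128  crc  (4B, 4-aligned)
128..132  reserved  (4B, 4-aligned)
132..136  size  (4B, 4-aligned)
136..140  signature  (4B, 4-aligned)
140..141  mtime  (1B, 1-aligned)
141..144  -- tail padding (3B)
sizeof = 144, alignof = 8
152 − 144 = 8

8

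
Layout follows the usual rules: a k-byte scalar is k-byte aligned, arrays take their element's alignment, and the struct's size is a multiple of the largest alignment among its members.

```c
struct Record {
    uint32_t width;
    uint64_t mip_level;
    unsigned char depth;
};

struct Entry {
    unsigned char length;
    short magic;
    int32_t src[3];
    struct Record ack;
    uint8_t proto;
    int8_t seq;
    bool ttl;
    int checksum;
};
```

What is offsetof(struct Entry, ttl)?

Record: width at 0 (size 4, align 4) → ends 4; pad 4 to align 8 for mip_level; mip_level at 8 (size 8, align 8) → ends 16; depth at 16 (size 1, align 1) → ends 17; tail pad 7 to reach multiple of 8; total 24 bytes, alignment 8
length at 0 (size 1, align 1) → ends 1
pad 1 to align 2 for magic
magic at 2 (size 2, align 2) → ends 4
src at 4 (size 12, align 4) → ends 16
ack at 16 (size 24, align 8) → ends 40
proto at 40 (size 1, align 1) → ends 41
seq at 41 (size 1, align 1) → ends 42
ttl at 42 (size 1, align 1) → ends 43

42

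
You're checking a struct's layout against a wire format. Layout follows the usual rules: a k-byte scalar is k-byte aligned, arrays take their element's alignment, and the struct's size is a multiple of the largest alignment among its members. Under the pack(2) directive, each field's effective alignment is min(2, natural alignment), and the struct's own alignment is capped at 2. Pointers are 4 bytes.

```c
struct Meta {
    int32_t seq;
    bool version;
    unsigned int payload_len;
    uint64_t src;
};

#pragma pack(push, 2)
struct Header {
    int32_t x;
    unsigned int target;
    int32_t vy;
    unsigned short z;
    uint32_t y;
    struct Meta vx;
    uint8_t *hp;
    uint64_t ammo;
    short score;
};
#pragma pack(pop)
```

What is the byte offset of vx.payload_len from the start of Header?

Meta: 0..4  seq  (4B, 4-aligned); 4..5  version  (1B, 1-aligned); 5..8  -- padding (3B); 8..12  payload_len  (4B, 4-aligned); 12..16  -- padding (4B); 16..24  src  (8B, 8-aligned); sizeof = 24, alignof = 8
0..4  x  (4B, 2-aligned)
4..8  target  (4B, 2-aligned)
8..12  vy  (4B, 2-aligned)
12..14  z  (2B, 2-aligned)
14..18  y  (4B, 2-aligned)
18..42  vx  (24B, 2-aligned)
within Meta: payload_len at 8
18 + 8 = 26

26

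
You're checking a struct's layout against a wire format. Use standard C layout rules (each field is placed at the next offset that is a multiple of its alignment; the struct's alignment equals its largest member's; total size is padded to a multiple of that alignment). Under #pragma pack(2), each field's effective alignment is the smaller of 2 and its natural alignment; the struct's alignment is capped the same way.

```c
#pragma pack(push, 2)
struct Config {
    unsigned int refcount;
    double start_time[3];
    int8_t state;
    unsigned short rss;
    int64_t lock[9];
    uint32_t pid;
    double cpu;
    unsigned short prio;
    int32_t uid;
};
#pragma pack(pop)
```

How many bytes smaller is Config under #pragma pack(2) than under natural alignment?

natural layout:
  0..4  refcount  (4B, 4-aligned)
  4..8  -- padding (4B)
  8..32  start_time  (24B, 8-aligned)
  32..33  state  (1B, 1-aligned)
  33..34  -- padding (1B)
  34..36  rss  (2B, 2-aligned)
  36..40  -- padding (4B)
  40..112  lock  (72B, 8-aligned)
  112..116  pid  (4B, 4-aligned)
  116..120  -- padding (4B)
  120..128  cpu  (8B, 8-aligned)
  128..130  prio  (2B, 2-aligned)
  130..132  -- padding (2B)
  132..136  uid  (4B, 4-aligned)
  sizeof = 136, alignof = 8
packed(2) layout:
  0..4  refcount  (4B, 2-aligned)
  4..28  start_time  (24B, 2-aligned)
  28..29  state  (1B, 1-aligned)
  29..30  -- padding (1B)
  30..32  rss  (2B, 2-aligned)
  32..104  lock  (72B, 2-aligned)
  104..108  pid  (4B, 2-aligned)
  108..116  cpu  (8B, 2-aligned)
  116..118  prio  (2B, 2-aligned)
  118..122  uid  (4B, 2-aligned)
  sizeof = 122, alignof = 2
136 − 122 = 14

14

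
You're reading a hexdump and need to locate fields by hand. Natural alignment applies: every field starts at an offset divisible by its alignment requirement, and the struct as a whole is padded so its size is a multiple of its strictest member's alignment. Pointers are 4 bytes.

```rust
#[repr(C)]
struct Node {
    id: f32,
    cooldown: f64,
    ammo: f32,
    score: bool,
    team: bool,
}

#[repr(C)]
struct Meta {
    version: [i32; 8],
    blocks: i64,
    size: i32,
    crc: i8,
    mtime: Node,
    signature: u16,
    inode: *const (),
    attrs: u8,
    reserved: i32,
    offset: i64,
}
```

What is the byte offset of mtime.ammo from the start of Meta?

Node: @0: id [4B, align 4] → 4; +4 pad (align 8); @8: cooldown [8B, align 8] → 16; @16: ammo [4B, align 4] → 20; @20: score [1B, align 1] → 21; @21: team [1B, align 1] → 22; +2 tail pad (align 8); size 24, align 8
@0: version [32B, align 4] → 32
@32: blocks [8B, align 8] → 40
@40: size [4B, align 4] → 44
@44: crc [1B, align 1] → 45
+3 pad (align 8)
@48: mtime [24B, align 8] → 72
within Node: ammo at 16
48 + 16 = 64

64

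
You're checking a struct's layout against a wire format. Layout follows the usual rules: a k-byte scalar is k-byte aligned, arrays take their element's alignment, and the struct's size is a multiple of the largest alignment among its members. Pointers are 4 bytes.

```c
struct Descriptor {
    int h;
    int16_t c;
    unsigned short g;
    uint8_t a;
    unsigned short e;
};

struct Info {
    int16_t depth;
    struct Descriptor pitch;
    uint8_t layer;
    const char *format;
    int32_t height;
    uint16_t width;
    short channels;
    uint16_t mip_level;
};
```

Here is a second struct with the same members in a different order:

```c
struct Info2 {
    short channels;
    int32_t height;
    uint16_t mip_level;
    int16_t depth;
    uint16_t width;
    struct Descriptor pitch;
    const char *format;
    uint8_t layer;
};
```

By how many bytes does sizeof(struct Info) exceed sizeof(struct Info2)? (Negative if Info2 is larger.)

0

Descriptor: h at 0 (size 4, align 4) → ends 4; c at 4 (size 2, align 2) → ends 6; g at 6 (size 2, align 2) → ends 8; a at 8 (size 1, align 1) → ends 9; pad 1 to align 2 for e; e at 10 (size 2, align 2) → ends 12; total 12 bytes, alignment 4
depth at 0 (size 2, align 2) → ends 2
pad 2 to align 4 for pitch
pitch at 4 (size 12, align 4) → ends 16
layer at 16 (size 1, align 1) → ends 17
pad 3 to align 4 for format
format at 20 (size 4, align 4) → ends 24
height at 24 (size 4, align 4) → ends 28
width at 28 (size 2, align 2) → ends 30
channels at 30 (size 2, align 2) → ends 32
mip_level at 32 (size 2, align 2) → ends 34
tail pad 2 to reach multiple of 4
total 36 bytes, alignment 4
— Info2 —
channels at 0 (size 2, align 2) → ends 2
pad 2 to align 4 for height
height at 4 (size 4, align 4) → ends 8
mip_level at 8 (size 2, align 2) → ends 10
depth at 10 (size 2, align 2) → ends 12
width at 12 (size 2, align 2) → ends 14
pad 2 to align 4 for pitch
pitch at 16 (size 12, align 4) → ends 28
format at 28 (size 4, align 4) → ends 32
layer at 32 (size 1, align 1) → ends 33
tail pad 3 to reach multiple of 4
total 36 bytes, alignment 4
36 − 36 = 0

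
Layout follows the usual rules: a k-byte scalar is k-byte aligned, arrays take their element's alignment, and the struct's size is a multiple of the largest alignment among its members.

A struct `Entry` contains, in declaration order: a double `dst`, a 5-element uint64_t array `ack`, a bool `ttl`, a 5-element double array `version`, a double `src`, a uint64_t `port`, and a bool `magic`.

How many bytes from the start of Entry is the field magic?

112

@0: dst [8B, align 8] → 8
@8: ack [40B, align 8] → 48
@48: ttl [1B, align 1] → 49
+7 pad (align 8)
@56: version [40B, align 8] → 96
@96: src [8B, align 8] → 104
@104: port [8B, align 8] → 112
@112: magic [1B, align 1] → 113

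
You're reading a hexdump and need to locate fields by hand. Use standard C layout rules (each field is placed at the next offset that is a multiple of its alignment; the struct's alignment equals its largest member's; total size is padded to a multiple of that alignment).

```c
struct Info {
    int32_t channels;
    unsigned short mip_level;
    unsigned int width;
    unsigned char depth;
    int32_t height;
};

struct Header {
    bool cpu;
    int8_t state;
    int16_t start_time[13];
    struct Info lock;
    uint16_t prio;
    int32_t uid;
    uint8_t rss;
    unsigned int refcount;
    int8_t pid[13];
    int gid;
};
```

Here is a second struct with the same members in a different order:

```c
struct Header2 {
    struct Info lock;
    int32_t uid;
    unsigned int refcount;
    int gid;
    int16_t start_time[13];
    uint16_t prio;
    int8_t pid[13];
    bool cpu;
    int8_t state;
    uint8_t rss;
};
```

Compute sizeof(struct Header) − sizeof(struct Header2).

Info: channels at 0 (size 4, align 4) → ends 4; mip_level at 4 (size 2, align 2) → ends 6; pad 2 to align 4 for width; width at 8 (size 4, align 4) → ends 12; depth at 12 (size 1, align 1) → ends 13; pad 3 to align 4 for height; height at 16 (size 4, align 4) → ends 20; total 20 bytes, alignment 4
cpu at 0 (size 1, align 1) → ends 1
state at 1 (size 1, align 1) → ends 2
start_time at 2 (size 26, align 2) → ends 28
lock at 28 (size 20, align 4) → ends 48
prio at 48 (size 2, align 2) → ends 50
pad 2 to align 4 for uid
uid at 52 (size 4, align 4) → ends 56
rss at 56 (size 1, align 1) → ends 57
pad 3 to align 4 for refcount
refcount at 60 (size 4, align 4) → ends 64
pid at 64 (size 13, align 1) → ends 77
pad 3 to align 4 for gid
gid at 80 (size 4, align 4) → ends 84
total 84 bytes, alignment 4
— Header2 —
lock at 0 (size 20, align 4) → ends 20
uid at 20 (size 4, align 4) → ends 24
refcount at 24 (size 4, align 4) → ends 28
gid at 28 (size 4, align 4) → ends 32
start_time at 32 (size 26, align 2) → ends 58
prio at 58 (size 2, align 2) → ends 60
pid at 60 (size 13, align 1) → ends 73
cpu at 73 (size 1, align 1) → ends 74
state at 74 (size 1, align 1) → ends 75
rss at 75 (size 1, align 1) → ends 76
total 76 bytes, alignment 4
84 − 76 = 8

8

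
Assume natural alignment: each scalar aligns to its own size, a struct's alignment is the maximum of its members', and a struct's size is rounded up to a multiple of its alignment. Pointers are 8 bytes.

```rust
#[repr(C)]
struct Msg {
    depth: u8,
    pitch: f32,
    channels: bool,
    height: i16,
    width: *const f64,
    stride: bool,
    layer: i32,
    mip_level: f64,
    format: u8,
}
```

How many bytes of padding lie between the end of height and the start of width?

4

@0: depth [1B, align 1] → 1
+3 pad (align 4)
@4: pitch [4B, align 4] → 8
@8: channels [1B, align 1] → 9
+1 pad (align 2)
@10: height [2B, align 2] → 12
+4 pad (align 8)
@16: width [8B, align 8] → 24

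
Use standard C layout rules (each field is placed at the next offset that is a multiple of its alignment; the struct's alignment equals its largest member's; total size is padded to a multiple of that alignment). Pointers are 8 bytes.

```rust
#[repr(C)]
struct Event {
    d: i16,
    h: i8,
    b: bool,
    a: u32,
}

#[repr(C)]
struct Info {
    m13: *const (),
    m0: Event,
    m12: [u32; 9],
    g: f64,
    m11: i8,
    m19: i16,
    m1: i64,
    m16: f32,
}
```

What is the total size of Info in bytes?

Event: @0: d [2B, align 2] → 2; @2: h [1B, align 1] → 3; @3: b [1B, align 1] → 4; @4: a [4B, align 4] → 8; size 8, align 4
@0: m13 [8B, align 8] → 8
@8: m0 [8B, align 4] → 16
@16: m12 [36B, align 4] → 52
+4 pad (align 8)
@56: g [8B, align 8] → 64
@64: m11 [1B, align 1] → 65
+1 pad (align 2)
@66: m19 [2B, align 2] → 68
+4 pad (align 8)
@72: m1 [8B, align 8] → 80
@80: m16 [4B, align 4] → 84
+4 tail pad (align 8)
size 88, align 8

88 bytes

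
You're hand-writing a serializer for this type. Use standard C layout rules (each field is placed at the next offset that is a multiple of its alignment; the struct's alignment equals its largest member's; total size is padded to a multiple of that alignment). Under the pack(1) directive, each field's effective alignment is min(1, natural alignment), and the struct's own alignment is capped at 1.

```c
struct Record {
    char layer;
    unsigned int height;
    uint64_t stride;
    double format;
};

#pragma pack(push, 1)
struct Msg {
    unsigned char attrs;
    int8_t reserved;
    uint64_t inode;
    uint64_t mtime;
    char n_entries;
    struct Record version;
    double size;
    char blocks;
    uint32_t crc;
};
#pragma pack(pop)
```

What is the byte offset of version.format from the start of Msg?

Record: layer at 0 (size 1, align 1) → ends 1; pad 3 to align 4 for height; height at 4 (size 4, align 4) → ends 8; stride at 8 (size 8, align 8) → ends 16; format at 16 (size 8, align 8) → ends 24; total 24 bytes, alignment 8
attrs at 0 (size 1, align 1) → ends 1
reserved at 1 (size 1, align 1) → ends 2
inode at 2 (size 8, align 1) → ends 10
mtime at 10 (size 8, align 1) → ends 18
n_entries at 18 (size 1, align 1) → ends 19
version at 19 (size 24, align 1) → ends 43
within Record: format at 16
19 + 16 = 35

35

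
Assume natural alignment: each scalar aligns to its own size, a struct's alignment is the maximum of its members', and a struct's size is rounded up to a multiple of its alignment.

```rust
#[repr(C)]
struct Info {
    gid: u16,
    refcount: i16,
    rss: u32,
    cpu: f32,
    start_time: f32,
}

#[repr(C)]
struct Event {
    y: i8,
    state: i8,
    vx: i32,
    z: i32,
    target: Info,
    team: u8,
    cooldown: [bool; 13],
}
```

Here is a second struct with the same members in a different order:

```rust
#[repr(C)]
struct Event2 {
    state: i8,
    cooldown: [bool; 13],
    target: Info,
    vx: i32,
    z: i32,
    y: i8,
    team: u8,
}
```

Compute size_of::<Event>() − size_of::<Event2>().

0

Info: @0: gid [2B, align 2] → 2; @2: refcount [2B, align 2] → 4; @4: rss [4B, align 4] → 8; @8: cpu [4B, align 4] → 12; @12: start_time [4B, align 4] → 16; size 16, align 4
@0: y [1B, align 1] → 1
@1: state [1B, align 1] → 2
+2 pad (align 4)
@4: vx [4B, align 4] → 8
@8: z [4B, align 4] → 12
@12: target [16B, align 4] → 28
@28: team [1B, align 1] → 29
@29: cooldown [13B, align 1] → 42
+2 tail pad (align 4)
size 44, align 4
— Event2 —
@0: state [1B, align 1] → 1
@1: cooldown [13B, align 1] → 14
+2 pad (align 4)
@16: target [16B, align 4] → 32
@32: vx [4B, align 4] → 36
@36: z [4B, align 4] → 40
@40: y [1B, align 1] → 41
@41: team [1B, align 1] → 42
+2 tail pad (align 4)
size 44, align 4
44 − 44 = 0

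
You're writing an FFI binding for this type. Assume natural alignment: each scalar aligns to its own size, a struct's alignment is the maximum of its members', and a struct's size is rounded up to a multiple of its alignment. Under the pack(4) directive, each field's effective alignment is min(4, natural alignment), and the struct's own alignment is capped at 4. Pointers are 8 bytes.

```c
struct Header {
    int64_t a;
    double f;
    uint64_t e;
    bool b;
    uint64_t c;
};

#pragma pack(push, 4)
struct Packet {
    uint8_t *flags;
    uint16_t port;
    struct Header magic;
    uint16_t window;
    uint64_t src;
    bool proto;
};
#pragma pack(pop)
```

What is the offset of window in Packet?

Header: @0: a [8B, align 8] → 8; @8: f [8B, align 8] → 16; @16: e [8B, align 8] → 24; @24: b [1B, align 1] → 25; +7 pad (align 8); @32: c [8B, align 8] → 40; size 40, align 8
@0: flags [8B, align 4] → 8
@8: port [2B, align 2] → 10
+2 pad (align 4)
@12: magic [40B, align 4] → 52
@52: window [2B, align 2] → 54

52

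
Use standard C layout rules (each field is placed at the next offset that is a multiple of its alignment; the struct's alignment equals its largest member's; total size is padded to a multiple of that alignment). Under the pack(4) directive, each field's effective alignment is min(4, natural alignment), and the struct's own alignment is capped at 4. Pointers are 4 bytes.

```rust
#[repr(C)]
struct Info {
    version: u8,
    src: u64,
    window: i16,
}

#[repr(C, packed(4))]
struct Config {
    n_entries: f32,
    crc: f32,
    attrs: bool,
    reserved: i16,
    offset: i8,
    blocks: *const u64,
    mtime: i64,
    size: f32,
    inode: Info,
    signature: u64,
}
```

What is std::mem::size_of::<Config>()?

64

Info: 0..1  version  (1B, 1-aligned); 1..8  -- padding (7B); 8..16  src  (8B, 8-aligned); 16..18  window  (2B, 2-aligned); 18..24  -- tail padding (6B); sizeof = 24, alignof = 8
0..4  n_entries  (4B, 4-aligned)
4..8  crc  (4B, 4-aligned)
8..9  attrs  (1B, 1-aligned)
9..10  -- padding (1B)
10..12  reserved  (2B, 2-aligned)
12..13  offset  (1B, 1-aligned)
13..16  -- padding (3B)
16..20  blocks  (4B, 4-aligned)
20..28  mtime  (8B, 4-aligned)
28..32  size  (4B, 4-aligned)
32..56  inode  (24B, 4-aligned)
56..64  signature  (8B, 4-aligned)
sizeof = 64, alignof = 4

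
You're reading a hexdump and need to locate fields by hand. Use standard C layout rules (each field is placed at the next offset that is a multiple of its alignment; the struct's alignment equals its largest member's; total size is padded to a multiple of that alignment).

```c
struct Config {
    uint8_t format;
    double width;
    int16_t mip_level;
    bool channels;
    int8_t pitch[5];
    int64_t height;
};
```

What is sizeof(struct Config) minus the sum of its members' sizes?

7

@0: format [1B, align 1] → 1
+7 pad (align 8)
@8: width [8B, align 8] → 16
@16: mip_level [2B, align 2] → 18
@18: channels [1B, align 1] → 19
@19: pitch [5B, align 1] → 24
@24: height [8B, align 8] → 32
size 32, align 8
data bytes 25, size 32 → padding 7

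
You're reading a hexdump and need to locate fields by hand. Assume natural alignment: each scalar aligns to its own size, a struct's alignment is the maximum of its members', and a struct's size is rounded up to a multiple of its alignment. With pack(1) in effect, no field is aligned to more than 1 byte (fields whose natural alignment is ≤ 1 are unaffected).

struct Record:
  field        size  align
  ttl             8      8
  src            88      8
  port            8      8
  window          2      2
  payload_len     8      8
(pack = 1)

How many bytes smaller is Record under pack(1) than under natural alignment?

6

natural layout:
  @0: ttl [8B, align 8] → 8
  @8: src [88B, align 8] → 96
  @96: port [8B, align 8] → 104
  @104: window [2B, align 2] → 106
  +6 pad (align 8)
  @112: payload_len [8B, align 8] → 120
  size 120, align 8
packed(1) layout:
  @0: ttl [8B, align 1] → 8
  @8: src [88B, align 1] → 96
  @96: port [8B, align 1] → 104
  @104: window [2B, align 1] → 106
  @106: payload_len [8B, align 1] → 114
  size 114, align 1
120 − 114 = 6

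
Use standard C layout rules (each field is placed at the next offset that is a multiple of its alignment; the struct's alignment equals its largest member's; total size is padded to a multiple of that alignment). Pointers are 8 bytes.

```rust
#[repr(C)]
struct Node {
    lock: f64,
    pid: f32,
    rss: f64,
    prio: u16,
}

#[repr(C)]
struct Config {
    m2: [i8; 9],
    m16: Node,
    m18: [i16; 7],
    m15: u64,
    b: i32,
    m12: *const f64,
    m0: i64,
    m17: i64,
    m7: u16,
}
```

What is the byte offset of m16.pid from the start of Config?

24

Node: 0..8  lock  (8B, 8-aligned); 8..12  pid  (4B, 4-aligned); 12..16  -- padding (4B); 16..24  rss  (8B, 8-aligned); 24..26  prio  (2B, 2-aligned); 26..32  -- tail padding (6B); sizeof = 32, alignof = 8
0..9  m2  (9B, 1-aligned)
9..16  -- padding (7B)
16..48  m16  (32B, 8-aligned)
within Node: pid at 8
16 + 8 = 24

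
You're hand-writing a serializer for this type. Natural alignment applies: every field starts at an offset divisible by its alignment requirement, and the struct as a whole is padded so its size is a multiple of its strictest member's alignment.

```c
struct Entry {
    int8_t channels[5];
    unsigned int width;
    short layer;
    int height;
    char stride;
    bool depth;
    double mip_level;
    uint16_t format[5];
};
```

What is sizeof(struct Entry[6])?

channels at 0 (size 5, align 1) → ends 5
pad 3 to align 4 for width
width at 8 (size 4, align 4) → ends 12
layer at 12 (size 2, align 2) → ends 14
pad 2 to align 4 for height
height at 16 (size 4, align 4) → ends 20
stride at 20 (size 1, align 1) → ends 21
depth at 21 (size 1, align 1) → ends 22
pad 2 to align 8 for mip_level
mip_level at 24 (size 8, align 8) → ends 32
format at 32 (size 10, align 2) → ends 42
tail pad 6 to reach multiple of 8
total 48 bytes, alignment 8
array of 6: 6 × 48 = 288

288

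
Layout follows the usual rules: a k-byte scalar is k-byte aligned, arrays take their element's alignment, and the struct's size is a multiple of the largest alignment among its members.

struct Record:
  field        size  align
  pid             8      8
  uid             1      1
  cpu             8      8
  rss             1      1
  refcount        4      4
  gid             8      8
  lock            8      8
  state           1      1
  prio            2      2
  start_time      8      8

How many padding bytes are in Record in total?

15

0..8  pid  (8B, 8-aligned)
8..9  uid  (1B, 1-aligned)
9..16  -- padding (7B)
16..24  cpu  (8B, 8-aligned)
24..25  rss  (1B, 1-aligned)
25..28  -- padding (3B)
28..32  refcount  (4B, 4-aligned)
32..40  gid  (8B, 8-aligned)
40..48  lock  (8B, 8-aligned)
48..49  state  (1B, 1-aligned)
49..50  -- padding (1B)
50..52  prio  (2B, 2-aligned)
52..56  -- padding (4B)
56..64  start_time  (8B, 8-aligned)
sizeof = 64, alignof = 8
data bytes 49, size 64 → padding 15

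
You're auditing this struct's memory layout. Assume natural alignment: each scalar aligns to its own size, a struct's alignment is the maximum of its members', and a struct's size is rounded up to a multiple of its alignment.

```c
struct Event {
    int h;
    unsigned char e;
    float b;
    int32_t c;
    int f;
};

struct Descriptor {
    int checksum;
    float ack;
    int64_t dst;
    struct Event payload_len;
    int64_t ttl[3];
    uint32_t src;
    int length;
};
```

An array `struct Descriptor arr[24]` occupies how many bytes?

1728

Event: 0..4  h  (4B, 4-aligned); 4..5  e  (1B, 1-aligned); 5..8  -- padding (3B); 8..12  b  (4B, 4-aligned); 12..16  c  (4B, 4-aligned); 16..20  f  (4B, 4-aligned); sizeof = 20, alignof = 4
0..4  checksum  (4B, 4-aligned)
4..8  ack  (4B, 4-aligned)
8..16  dst  (8B, 8-aligned)
16..36  payload_len  (20B, 4-aligned)
36..40  -- padding (4B)
40..64  ttl  (24B, 8-aligned)
64..68  src  (4B, 4-aligned)
68..72  length  (4B, 4-aligned)
sizeof = 72, alignof = 8
array of 24: 24 × 72 = 1728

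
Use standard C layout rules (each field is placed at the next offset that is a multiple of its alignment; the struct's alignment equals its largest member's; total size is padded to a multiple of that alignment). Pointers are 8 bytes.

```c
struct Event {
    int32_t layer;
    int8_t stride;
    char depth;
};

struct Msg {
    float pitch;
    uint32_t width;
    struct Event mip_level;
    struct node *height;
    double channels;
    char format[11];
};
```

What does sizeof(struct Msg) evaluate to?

48

Event: 0..4  layer  (4B, 4-aligned); 4..5  stride  (1B, 1-aligned); 5..6  depth  (1B, 1-aligned); 6..8  -- tail padding (2B); sizeof = 8, alignof = 4
0..4  pitch  (4B, 4-aligned)
4..8  width  (4B, 4-aligned)
8..16  mip_level  (8B, 4-aligned)
16..24  height  (8B, 8-aligned)
24..32  channels  (8B, 8-aligned)
32..43  format  (11B, 1-aligned)
43..48  -- tail padding (5B)
sizeof = 48, alignof = 8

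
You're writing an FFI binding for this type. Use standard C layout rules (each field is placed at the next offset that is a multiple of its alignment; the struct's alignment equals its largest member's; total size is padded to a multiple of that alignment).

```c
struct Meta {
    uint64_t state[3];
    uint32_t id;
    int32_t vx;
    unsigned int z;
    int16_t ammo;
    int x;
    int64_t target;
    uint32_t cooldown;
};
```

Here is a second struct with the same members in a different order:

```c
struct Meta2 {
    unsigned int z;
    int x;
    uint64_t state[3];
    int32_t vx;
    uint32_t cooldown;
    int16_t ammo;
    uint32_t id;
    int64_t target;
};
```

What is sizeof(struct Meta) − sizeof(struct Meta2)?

8

state at 0 (size 24, align 8) → ends 24
id at 24 (size 4, align 4) → ends 28
vx at 28 (size 4, align 4) → ends 32
z at 32 (size 4, align 4) → ends 36
ammo at 36 (size 2, align 2) → ends 38
pad 2 to align 4 for x
x at 40 (size 4, align 4) → ends 44
pad 4 to align 8 for target
target at 48 (size 8, align 8) → ends 56
cooldown at 56 (size 4, align 4) → ends 60
tail pad 4 to reach multiple of 8
total 64 bytes, alignment 8
— Meta2 —
z at 0 (size 4, align 4) → ends 4
x at 4 (size 4, align 4) → ends 8
state at 8 (size 24, align 8) → ends 32
vx at 32 (size 4, align 4) → ends 36
cooldown at 36 (size 4, align 4) → ends 40
ammo at 40 (size 2, align 2) → ends 42
pad 2 to align 4 for id
id at 44 (size 4, align 4) → ends 48
target at 48 (size 8, align 8) → ends 56
total 56 bytes, alignment 8
64 − 56 = 8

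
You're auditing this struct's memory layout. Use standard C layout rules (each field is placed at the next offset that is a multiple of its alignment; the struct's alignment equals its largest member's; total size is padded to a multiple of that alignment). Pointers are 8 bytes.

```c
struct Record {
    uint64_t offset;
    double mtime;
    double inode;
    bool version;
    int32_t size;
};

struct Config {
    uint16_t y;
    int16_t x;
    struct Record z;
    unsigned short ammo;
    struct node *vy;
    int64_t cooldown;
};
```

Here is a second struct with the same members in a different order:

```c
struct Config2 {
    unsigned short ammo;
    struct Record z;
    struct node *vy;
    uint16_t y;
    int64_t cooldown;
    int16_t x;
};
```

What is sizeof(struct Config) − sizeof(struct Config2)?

Record: @0: offset [8B, align 8] → 8; @8: mtime [8B, align 8] → 16; @16: inode [8B, align 8] → 24; @24: version [1B, align 1] → 25; +3 pad (align 4); @28: size [4B, align 4] → 32; size 32, align 8
@0: y [2B, align 2] → 2
@2: x [2B, align 2] → 4
+4 pad (align 8)
@8: z [32B, align 8] → 40
@40: ammo [2B, align 2] → 42
+6 pad (align 8)
@48: vy [8B, align 8] → 56
@56: cooldown [8B, align 8] → 64
size 64, align 8
— Config2 —
@0: ammo [2B, align 2] → 2
+6 pad (align 8)
@8: z [32B, align 8] → 40
@40: vy [8B, align 8] → 48
@48: y [2B, align 2] → 50
+6 pad (align 8)
@56: cooldown [8B, align 8] → 64
@64: x [2B, align 2] → 66
+6 tail pad (align 8)
size 72, align 8
64 − 72 = -8

-8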